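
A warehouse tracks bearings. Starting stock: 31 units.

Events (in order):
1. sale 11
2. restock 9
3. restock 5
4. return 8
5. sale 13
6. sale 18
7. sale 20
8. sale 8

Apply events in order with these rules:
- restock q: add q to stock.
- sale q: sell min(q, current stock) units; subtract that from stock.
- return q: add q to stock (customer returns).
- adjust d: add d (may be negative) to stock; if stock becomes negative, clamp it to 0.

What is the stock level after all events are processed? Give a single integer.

Answer: 0

Derivation:
Processing events:
Start: stock = 31
  Event 1 (sale 11): sell min(11,31)=11. stock: 31 - 11 = 20. total_sold = 11
  Event 2 (restock 9): 20 + 9 = 29
  Event 3 (restock 5): 29 + 5 = 34
  Event 4 (return 8): 34 + 8 = 42
  Event 5 (sale 13): sell min(13,42)=13. stock: 42 - 13 = 29. total_sold = 24
  Event 6 (sale 18): sell min(18,29)=18. stock: 29 - 18 = 11. total_sold = 42
  Event 7 (sale 20): sell min(20,11)=11. stock: 11 - 11 = 0. total_sold = 53
  Event 8 (sale 8): sell min(8,0)=0. stock: 0 - 0 = 0. total_sold = 53
Final: stock = 0, total_sold = 53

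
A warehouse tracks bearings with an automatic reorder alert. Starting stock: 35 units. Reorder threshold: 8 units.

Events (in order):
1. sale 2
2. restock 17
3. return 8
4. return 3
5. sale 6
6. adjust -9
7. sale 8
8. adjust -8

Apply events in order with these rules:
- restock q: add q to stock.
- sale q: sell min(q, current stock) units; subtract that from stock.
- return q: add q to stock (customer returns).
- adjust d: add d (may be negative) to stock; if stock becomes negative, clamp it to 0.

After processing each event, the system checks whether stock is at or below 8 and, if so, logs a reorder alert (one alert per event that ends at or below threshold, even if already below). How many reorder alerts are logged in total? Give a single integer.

Processing events:
Start: stock = 35
  Event 1 (sale 2): sell min(2,35)=2. stock: 35 - 2 = 33. total_sold = 2
  Event 2 (restock 17): 33 + 17 = 50
  Event 3 (return 8): 50 + 8 = 58
  Event 4 (return 3): 58 + 3 = 61
  Event 5 (sale 6): sell min(6,61)=6. stock: 61 - 6 = 55. total_sold = 8
  Event 6 (adjust -9): 55 + -9 = 46
  Event 7 (sale 8): sell min(8,46)=8. stock: 46 - 8 = 38. total_sold = 16
  Event 8 (adjust -8): 38 + -8 = 30
Final: stock = 30, total_sold = 16

Checking against threshold 8:
  After event 1: stock=33 > 8
  After event 2: stock=50 > 8
  After event 3: stock=58 > 8
  After event 4: stock=61 > 8
  After event 5: stock=55 > 8
  After event 6: stock=46 > 8
  After event 7: stock=38 > 8
  After event 8: stock=30 > 8
Alert events: []. Count = 0

Answer: 0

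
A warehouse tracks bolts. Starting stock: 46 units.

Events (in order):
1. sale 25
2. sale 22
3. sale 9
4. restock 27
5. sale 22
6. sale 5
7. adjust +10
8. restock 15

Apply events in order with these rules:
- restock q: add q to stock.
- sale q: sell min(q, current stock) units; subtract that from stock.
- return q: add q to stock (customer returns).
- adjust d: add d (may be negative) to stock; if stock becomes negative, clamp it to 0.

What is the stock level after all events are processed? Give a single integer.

Answer: 25

Derivation:
Processing events:
Start: stock = 46
  Event 1 (sale 25): sell min(25,46)=25. stock: 46 - 25 = 21. total_sold = 25
  Event 2 (sale 22): sell min(22,21)=21. stock: 21 - 21 = 0. total_sold = 46
  Event 3 (sale 9): sell min(9,0)=0. stock: 0 - 0 = 0. total_sold = 46
  Event 4 (restock 27): 0 + 27 = 27
  Event 5 (sale 22): sell min(22,27)=22. stock: 27 - 22 = 5. total_sold = 68
  Event 6 (sale 5): sell min(5,5)=5. stock: 5 - 5 = 0. total_sold = 73
  Event 7 (adjust +10): 0 + 10 = 10
  Event 8 (restock 15): 10 + 15 = 25
Final: stock = 25, total_sold = 73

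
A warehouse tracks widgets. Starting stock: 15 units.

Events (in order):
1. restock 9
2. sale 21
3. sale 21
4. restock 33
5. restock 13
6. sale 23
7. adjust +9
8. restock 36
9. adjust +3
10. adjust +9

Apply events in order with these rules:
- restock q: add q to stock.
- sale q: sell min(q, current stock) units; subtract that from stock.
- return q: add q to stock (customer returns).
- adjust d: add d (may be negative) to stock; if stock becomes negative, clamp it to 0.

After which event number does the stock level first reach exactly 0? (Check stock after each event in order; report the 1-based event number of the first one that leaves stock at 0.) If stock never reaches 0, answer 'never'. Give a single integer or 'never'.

Processing events:
Start: stock = 15
  Event 1 (restock 9): 15 + 9 = 24
  Event 2 (sale 21): sell min(21,24)=21. stock: 24 - 21 = 3. total_sold = 21
  Event 3 (sale 21): sell min(21,3)=3. stock: 3 - 3 = 0. total_sold = 24
  Event 4 (restock 33): 0 + 33 = 33
  Event 5 (restock 13): 33 + 13 = 46
  Event 6 (sale 23): sell min(23,46)=23. stock: 46 - 23 = 23. total_sold = 47
  Event 7 (adjust +9): 23 + 9 = 32
  Event 8 (restock 36): 32 + 36 = 68
  Event 9 (adjust +3): 68 + 3 = 71
  Event 10 (adjust +9): 71 + 9 = 80
Final: stock = 80, total_sold = 47

First zero at event 3.

Answer: 3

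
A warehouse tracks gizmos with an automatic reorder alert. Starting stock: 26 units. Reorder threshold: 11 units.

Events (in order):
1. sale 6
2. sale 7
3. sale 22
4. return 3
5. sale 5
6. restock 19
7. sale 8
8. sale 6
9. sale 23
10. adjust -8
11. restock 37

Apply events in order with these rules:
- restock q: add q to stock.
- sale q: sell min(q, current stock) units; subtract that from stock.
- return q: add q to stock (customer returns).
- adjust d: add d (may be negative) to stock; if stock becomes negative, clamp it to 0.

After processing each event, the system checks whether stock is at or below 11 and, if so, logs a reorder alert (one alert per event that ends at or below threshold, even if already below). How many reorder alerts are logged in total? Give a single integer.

Answer: 7

Derivation:
Processing events:
Start: stock = 26
  Event 1 (sale 6): sell min(6,26)=6. stock: 26 - 6 = 20. total_sold = 6
  Event 2 (sale 7): sell min(7,20)=7. stock: 20 - 7 = 13. total_sold = 13
  Event 3 (sale 22): sell min(22,13)=13. stock: 13 - 13 = 0. total_sold = 26
  Event 4 (return 3): 0 + 3 = 3
  Event 5 (sale 5): sell min(5,3)=3. stock: 3 - 3 = 0. total_sold = 29
  Event 6 (restock 19): 0 + 19 = 19
  Event 7 (sale 8): sell min(8,19)=8. stock: 19 - 8 = 11. total_sold = 37
  Event 8 (sale 6): sell min(6,11)=6. stock: 11 - 6 = 5. total_sold = 43
  Event 9 (sale 23): sell min(23,5)=5. stock: 5 - 5 = 0. total_sold = 48
  Event 10 (adjust -8): 0 + -8 = 0 (clamped to 0)
  Event 11 (restock 37): 0 + 37 = 37
Final: stock = 37, total_sold = 48

Checking against threshold 11:
  After event 1: stock=20 > 11
  After event 2: stock=13 > 11
  After event 3: stock=0 <= 11 -> ALERT
  After event 4: stock=3 <= 11 -> ALERT
  After event 5: stock=0 <= 11 -> ALERT
  After event 6: stock=19 > 11
  After event 7: stock=11 <= 11 -> ALERT
  After event 8: stock=5 <= 11 -> ALERT
  After event 9: stock=0 <= 11 -> ALERT
  After event 10: stock=0 <= 11 -> ALERT
  After event 11: stock=37 > 11
Alert events: [3, 4, 5, 7, 8, 9, 10]. Count = 7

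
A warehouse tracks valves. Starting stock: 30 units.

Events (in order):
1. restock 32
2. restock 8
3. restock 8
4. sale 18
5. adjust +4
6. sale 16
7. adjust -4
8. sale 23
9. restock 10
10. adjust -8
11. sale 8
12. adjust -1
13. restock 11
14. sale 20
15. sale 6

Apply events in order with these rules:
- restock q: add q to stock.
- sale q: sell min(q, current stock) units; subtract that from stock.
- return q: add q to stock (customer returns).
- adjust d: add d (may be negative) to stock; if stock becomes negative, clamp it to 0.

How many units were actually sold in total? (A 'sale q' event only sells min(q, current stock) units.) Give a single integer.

Answer: 90

Derivation:
Processing events:
Start: stock = 30
  Event 1 (restock 32): 30 + 32 = 62
  Event 2 (restock 8): 62 + 8 = 70
  Event 3 (restock 8): 70 + 8 = 78
  Event 4 (sale 18): sell min(18,78)=18. stock: 78 - 18 = 60. total_sold = 18
  Event 5 (adjust +4): 60 + 4 = 64
  Event 6 (sale 16): sell min(16,64)=16. stock: 64 - 16 = 48. total_sold = 34
  Event 7 (adjust -4): 48 + -4 = 44
  Event 8 (sale 23): sell min(23,44)=23. stock: 44 - 23 = 21. total_sold = 57
  Event 9 (restock 10): 21 + 10 = 31
  Event 10 (adjust -8): 31 + -8 = 23
  Event 11 (sale 8): sell min(8,23)=8. stock: 23 - 8 = 15. total_sold = 65
  Event 12 (adjust -1): 15 + -1 = 14
  Event 13 (restock 11): 14 + 11 = 25
  Event 14 (sale 20): sell min(20,25)=20. stock: 25 - 20 = 5. total_sold = 85
  Event 15 (sale 6): sell min(6,5)=5. stock: 5 - 5 = 0. total_sold = 90
Final: stock = 0, total_sold = 90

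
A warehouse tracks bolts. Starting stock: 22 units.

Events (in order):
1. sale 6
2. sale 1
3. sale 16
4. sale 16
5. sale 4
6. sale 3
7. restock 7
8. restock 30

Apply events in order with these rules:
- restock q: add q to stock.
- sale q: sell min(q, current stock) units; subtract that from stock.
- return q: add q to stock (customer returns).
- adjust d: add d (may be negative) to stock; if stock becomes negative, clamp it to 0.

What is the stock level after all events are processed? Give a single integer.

Processing events:
Start: stock = 22
  Event 1 (sale 6): sell min(6,22)=6. stock: 22 - 6 = 16. total_sold = 6
  Event 2 (sale 1): sell min(1,16)=1. stock: 16 - 1 = 15. total_sold = 7
  Event 3 (sale 16): sell min(16,15)=15. stock: 15 - 15 = 0. total_sold = 22
  Event 4 (sale 16): sell min(16,0)=0. stock: 0 - 0 = 0. total_sold = 22
  Event 5 (sale 4): sell min(4,0)=0. stock: 0 - 0 = 0. total_sold = 22
  Event 6 (sale 3): sell min(3,0)=0. stock: 0 - 0 = 0. total_sold = 22
  Event 7 (restock 7): 0 + 7 = 7
  Event 8 (restock 30): 7 + 30 = 37
Final: stock = 37, total_sold = 22

Answer: 37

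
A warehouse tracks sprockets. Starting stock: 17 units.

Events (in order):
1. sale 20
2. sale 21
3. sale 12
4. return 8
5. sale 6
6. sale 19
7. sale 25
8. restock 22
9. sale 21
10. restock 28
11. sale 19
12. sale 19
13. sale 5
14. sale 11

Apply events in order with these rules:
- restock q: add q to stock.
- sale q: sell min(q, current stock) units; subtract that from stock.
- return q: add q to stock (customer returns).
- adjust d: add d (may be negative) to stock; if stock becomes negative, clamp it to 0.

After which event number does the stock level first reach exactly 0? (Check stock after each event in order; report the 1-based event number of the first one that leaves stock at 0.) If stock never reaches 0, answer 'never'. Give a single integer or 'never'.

Answer: 1

Derivation:
Processing events:
Start: stock = 17
  Event 1 (sale 20): sell min(20,17)=17. stock: 17 - 17 = 0. total_sold = 17
  Event 2 (sale 21): sell min(21,0)=0. stock: 0 - 0 = 0. total_sold = 17
  Event 3 (sale 12): sell min(12,0)=0. stock: 0 - 0 = 0. total_sold = 17
  Event 4 (return 8): 0 + 8 = 8
  Event 5 (sale 6): sell min(6,8)=6. stock: 8 - 6 = 2. total_sold = 23
  Event 6 (sale 19): sell min(19,2)=2. stock: 2 - 2 = 0. total_sold = 25
  Event 7 (sale 25): sell min(25,0)=0. stock: 0 - 0 = 0. total_sold = 25
  Event 8 (restock 22): 0 + 22 = 22
  Event 9 (sale 21): sell min(21,22)=21. stock: 22 - 21 = 1. total_sold = 46
  Event 10 (restock 28): 1 + 28 = 29
  Event 11 (sale 19): sell min(19,29)=19. stock: 29 - 19 = 10. total_sold = 65
  Event 12 (sale 19): sell min(19,10)=10. stock: 10 - 10 = 0. total_sold = 75
  Event 13 (sale 5): sell min(5,0)=0. stock: 0 - 0 = 0. total_sold = 75
  Event 14 (sale 11): sell min(11,0)=0. stock: 0 - 0 = 0. total_sold = 75
Final: stock = 0, total_sold = 75

First zero at event 1.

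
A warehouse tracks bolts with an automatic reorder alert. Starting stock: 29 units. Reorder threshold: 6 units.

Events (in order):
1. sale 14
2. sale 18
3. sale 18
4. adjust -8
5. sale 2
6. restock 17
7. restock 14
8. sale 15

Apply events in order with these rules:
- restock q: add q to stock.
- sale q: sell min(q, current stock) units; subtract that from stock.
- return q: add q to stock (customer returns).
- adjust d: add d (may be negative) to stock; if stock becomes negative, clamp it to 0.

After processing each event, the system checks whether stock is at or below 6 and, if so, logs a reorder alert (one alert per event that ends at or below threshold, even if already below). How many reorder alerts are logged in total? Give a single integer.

Processing events:
Start: stock = 29
  Event 1 (sale 14): sell min(14,29)=14. stock: 29 - 14 = 15. total_sold = 14
  Event 2 (sale 18): sell min(18,15)=15. stock: 15 - 15 = 0. total_sold = 29
  Event 3 (sale 18): sell min(18,0)=0. stock: 0 - 0 = 0. total_sold = 29
  Event 4 (adjust -8): 0 + -8 = 0 (clamped to 0)
  Event 5 (sale 2): sell min(2,0)=0. stock: 0 - 0 = 0. total_sold = 29
  Event 6 (restock 17): 0 + 17 = 17
  Event 7 (restock 14): 17 + 14 = 31
  Event 8 (sale 15): sell min(15,31)=15. stock: 31 - 15 = 16. total_sold = 44
Final: stock = 16, total_sold = 44

Checking against threshold 6:
  After event 1: stock=15 > 6
  After event 2: stock=0 <= 6 -> ALERT
  After event 3: stock=0 <= 6 -> ALERT
  After event 4: stock=0 <= 6 -> ALERT
  After event 5: stock=0 <= 6 -> ALERT
  After event 6: stock=17 > 6
  After event 7: stock=31 > 6
  After event 8: stock=16 > 6
Alert events: [2, 3, 4, 5]. Count = 4

Answer: 4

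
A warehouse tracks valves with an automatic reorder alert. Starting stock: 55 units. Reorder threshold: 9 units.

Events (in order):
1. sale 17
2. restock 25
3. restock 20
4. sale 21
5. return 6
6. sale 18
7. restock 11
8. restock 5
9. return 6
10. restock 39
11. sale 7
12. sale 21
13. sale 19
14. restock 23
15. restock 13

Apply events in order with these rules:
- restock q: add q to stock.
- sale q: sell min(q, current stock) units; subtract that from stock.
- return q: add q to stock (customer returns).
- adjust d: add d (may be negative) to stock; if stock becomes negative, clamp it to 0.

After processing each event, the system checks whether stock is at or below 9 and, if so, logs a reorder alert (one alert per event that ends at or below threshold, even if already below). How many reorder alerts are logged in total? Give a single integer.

Processing events:
Start: stock = 55
  Event 1 (sale 17): sell min(17,55)=17. stock: 55 - 17 = 38. total_sold = 17
  Event 2 (restock 25): 38 + 25 = 63
  Event 3 (restock 20): 63 + 20 = 83
  Event 4 (sale 21): sell min(21,83)=21. stock: 83 - 21 = 62. total_sold = 38
  Event 5 (return 6): 62 + 6 = 68
  Event 6 (sale 18): sell min(18,68)=18. stock: 68 - 18 = 50. total_sold = 56
  Event 7 (restock 11): 50 + 11 = 61
  Event 8 (restock 5): 61 + 5 = 66
  Event 9 (return 6): 66 + 6 = 72
  Event 10 (restock 39): 72 + 39 = 111
  Event 11 (sale 7): sell min(7,111)=7. stock: 111 - 7 = 104. total_sold = 63
  Event 12 (sale 21): sell min(21,104)=21. stock: 104 - 21 = 83. total_sold = 84
  Event 13 (sale 19): sell min(19,83)=19. stock: 83 - 19 = 64. total_sold = 103
  Event 14 (restock 23): 64 + 23 = 87
  Event 15 (restock 13): 87 + 13 = 100
Final: stock = 100, total_sold = 103

Checking against threshold 9:
  After event 1: stock=38 > 9
  After event 2: stock=63 > 9
  After event 3: stock=83 > 9
  After event 4: stock=62 > 9
  After event 5: stock=68 > 9
  After event 6: stock=50 > 9
  After event 7: stock=61 > 9
  After event 8: stock=66 > 9
  After event 9: stock=72 > 9
  After event 10: stock=111 > 9
  After event 11: stock=104 > 9
  After event 12: stock=83 > 9
  After event 13: stock=64 > 9
  After event 14: stock=87 > 9
  After event 15: stock=100 > 9
Alert events: []. Count = 0

Answer: 0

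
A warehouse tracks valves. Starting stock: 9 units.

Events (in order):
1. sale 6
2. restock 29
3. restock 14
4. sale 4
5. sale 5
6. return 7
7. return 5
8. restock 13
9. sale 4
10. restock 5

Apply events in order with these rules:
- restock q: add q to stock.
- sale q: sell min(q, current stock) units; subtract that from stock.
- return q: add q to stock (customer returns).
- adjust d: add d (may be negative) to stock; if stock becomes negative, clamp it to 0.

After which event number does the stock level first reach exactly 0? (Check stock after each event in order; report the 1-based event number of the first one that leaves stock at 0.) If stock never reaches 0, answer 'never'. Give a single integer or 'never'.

Answer: never

Derivation:
Processing events:
Start: stock = 9
  Event 1 (sale 6): sell min(6,9)=6. stock: 9 - 6 = 3. total_sold = 6
  Event 2 (restock 29): 3 + 29 = 32
  Event 3 (restock 14): 32 + 14 = 46
  Event 4 (sale 4): sell min(4,46)=4. stock: 46 - 4 = 42. total_sold = 10
  Event 5 (sale 5): sell min(5,42)=5. stock: 42 - 5 = 37. total_sold = 15
  Event 6 (return 7): 37 + 7 = 44
  Event 7 (return 5): 44 + 5 = 49
  Event 8 (restock 13): 49 + 13 = 62
  Event 9 (sale 4): sell min(4,62)=4. stock: 62 - 4 = 58. total_sold = 19
  Event 10 (restock 5): 58 + 5 = 63
Final: stock = 63, total_sold = 19

Stock never reaches 0.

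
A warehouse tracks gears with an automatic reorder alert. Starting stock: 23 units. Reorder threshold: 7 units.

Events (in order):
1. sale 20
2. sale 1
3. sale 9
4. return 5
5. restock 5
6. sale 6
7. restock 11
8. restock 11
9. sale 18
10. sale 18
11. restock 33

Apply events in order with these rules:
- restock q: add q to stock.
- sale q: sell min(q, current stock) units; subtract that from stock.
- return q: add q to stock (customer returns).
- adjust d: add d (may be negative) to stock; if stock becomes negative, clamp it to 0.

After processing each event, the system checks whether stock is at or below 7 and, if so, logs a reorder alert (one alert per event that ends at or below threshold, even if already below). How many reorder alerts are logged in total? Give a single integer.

Processing events:
Start: stock = 23
  Event 1 (sale 20): sell min(20,23)=20. stock: 23 - 20 = 3. total_sold = 20
  Event 2 (sale 1): sell min(1,3)=1. stock: 3 - 1 = 2. total_sold = 21
  Event 3 (sale 9): sell min(9,2)=2. stock: 2 - 2 = 0. total_sold = 23
  Event 4 (return 5): 0 + 5 = 5
  Event 5 (restock 5): 5 + 5 = 10
  Event 6 (sale 6): sell min(6,10)=6. stock: 10 - 6 = 4. total_sold = 29
  Event 7 (restock 11): 4 + 11 = 15
  Event 8 (restock 11): 15 + 11 = 26
  Event 9 (sale 18): sell min(18,26)=18. stock: 26 - 18 = 8. total_sold = 47
  Event 10 (sale 18): sell min(18,8)=8. stock: 8 - 8 = 0. total_sold = 55
  Event 11 (restock 33): 0 + 33 = 33
Final: stock = 33, total_sold = 55

Checking against threshold 7:
  After event 1: stock=3 <= 7 -> ALERT
  After event 2: stock=2 <= 7 -> ALERT
  After event 3: stock=0 <= 7 -> ALERT
  After event 4: stock=5 <= 7 -> ALERT
  After event 5: stock=10 > 7
  After event 6: stock=4 <= 7 -> ALERT
  After event 7: stock=15 > 7
  After event 8: stock=26 > 7
  After event 9: stock=8 > 7
  After event 10: stock=0 <= 7 -> ALERT
  After event 11: stock=33 > 7
Alert events: [1, 2, 3, 4, 6, 10]. Count = 6

Answer: 6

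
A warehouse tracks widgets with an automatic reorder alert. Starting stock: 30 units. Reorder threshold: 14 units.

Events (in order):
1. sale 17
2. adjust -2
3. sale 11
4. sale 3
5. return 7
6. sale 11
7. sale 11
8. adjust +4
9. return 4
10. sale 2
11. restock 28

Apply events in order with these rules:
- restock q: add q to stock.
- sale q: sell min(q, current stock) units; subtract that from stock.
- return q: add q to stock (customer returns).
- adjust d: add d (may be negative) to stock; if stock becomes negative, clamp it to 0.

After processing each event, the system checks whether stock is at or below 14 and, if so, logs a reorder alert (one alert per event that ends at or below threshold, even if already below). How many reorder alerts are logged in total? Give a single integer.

Processing events:
Start: stock = 30
  Event 1 (sale 17): sell min(17,30)=17. stock: 30 - 17 = 13. total_sold = 17
  Event 2 (adjust -2): 13 + -2 = 11
  Event 3 (sale 11): sell min(11,11)=11. stock: 11 - 11 = 0. total_sold = 28
  Event 4 (sale 3): sell min(3,0)=0. stock: 0 - 0 = 0. total_sold = 28
  Event 5 (return 7): 0 + 7 = 7
  Event 6 (sale 11): sell min(11,7)=7. stock: 7 - 7 = 0. total_sold = 35
  Event 7 (sale 11): sell min(11,0)=0. stock: 0 - 0 = 0. total_sold = 35
  Event 8 (adjust +4): 0 + 4 = 4
  Event 9 (return 4): 4 + 4 = 8
  Event 10 (sale 2): sell min(2,8)=2. stock: 8 - 2 = 6. total_sold = 37
  Event 11 (restock 28): 6 + 28 = 34
Final: stock = 34, total_sold = 37

Checking against threshold 14:
  After event 1: stock=13 <= 14 -> ALERT
  After event 2: stock=11 <= 14 -> ALERT
  After event 3: stock=0 <= 14 -> ALERT
  After event 4: stock=0 <= 14 -> ALERT
  After event 5: stock=7 <= 14 -> ALERT
  After event 6: stock=0 <= 14 -> ALERT
  After event 7: stock=0 <= 14 -> ALERT
  After event 8: stock=4 <= 14 -> ALERT
  After event 9: stock=8 <= 14 -> ALERT
  After event 10: stock=6 <= 14 -> ALERT
  After event 11: stock=34 > 14
Alert events: [1, 2, 3, 4, 5, 6, 7, 8, 9, 10]. Count = 10

Answer: 10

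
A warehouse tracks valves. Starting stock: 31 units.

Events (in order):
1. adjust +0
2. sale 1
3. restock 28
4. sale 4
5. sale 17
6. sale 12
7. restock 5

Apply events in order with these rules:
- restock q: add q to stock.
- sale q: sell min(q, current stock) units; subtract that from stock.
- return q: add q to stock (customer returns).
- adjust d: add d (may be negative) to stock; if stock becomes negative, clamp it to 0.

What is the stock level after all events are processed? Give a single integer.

Processing events:
Start: stock = 31
  Event 1 (adjust +0): 31 + 0 = 31
  Event 2 (sale 1): sell min(1,31)=1. stock: 31 - 1 = 30. total_sold = 1
  Event 3 (restock 28): 30 + 28 = 58
  Event 4 (sale 4): sell min(4,58)=4. stock: 58 - 4 = 54. total_sold = 5
  Event 5 (sale 17): sell min(17,54)=17. stock: 54 - 17 = 37. total_sold = 22
  Event 6 (sale 12): sell min(12,37)=12. stock: 37 - 12 = 25. total_sold = 34
  Event 7 (restock 5): 25 + 5 = 30
Final: stock = 30, total_sold = 34

Answer: 30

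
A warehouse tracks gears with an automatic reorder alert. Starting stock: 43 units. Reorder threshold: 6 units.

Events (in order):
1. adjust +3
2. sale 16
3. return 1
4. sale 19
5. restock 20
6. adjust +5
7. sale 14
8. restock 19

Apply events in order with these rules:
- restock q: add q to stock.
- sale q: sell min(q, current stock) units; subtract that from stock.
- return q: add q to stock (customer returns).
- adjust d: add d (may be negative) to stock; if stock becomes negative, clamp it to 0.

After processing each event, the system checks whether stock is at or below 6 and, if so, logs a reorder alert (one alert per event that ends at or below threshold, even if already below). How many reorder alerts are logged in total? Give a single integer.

Answer: 0

Derivation:
Processing events:
Start: stock = 43
  Event 1 (adjust +3): 43 + 3 = 46
  Event 2 (sale 16): sell min(16,46)=16. stock: 46 - 16 = 30. total_sold = 16
  Event 3 (return 1): 30 + 1 = 31
  Event 4 (sale 19): sell min(19,31)=19. stock: 31 - 19 = 12. total_sold = 35
  Event 5 (restock 20): 12 + 20 = 32
  Event 6 (adjust +5): 32 + 5 = 37
  Event 7 (sale 14): sell min(14,37)=14. stock: 37 - 14 = 23. total_sold = 49
  Event 8 (restock 19): 23 + 19 = 42
Final: stock = 42, total_sold = 49

Checking against threshold 6:
  After event 1: stock=46 > 6
  After event 2: stock=30 > 6
  After event 3: stock=31 > 6
  After event 4: stock=12 > 6
  After event 5: stock=32 > 6
  After event 6: stock=37 > 6
  After event 7: stock=23 > 6
  After event 8: stock=42 > 6
Alert events: []. Count = 0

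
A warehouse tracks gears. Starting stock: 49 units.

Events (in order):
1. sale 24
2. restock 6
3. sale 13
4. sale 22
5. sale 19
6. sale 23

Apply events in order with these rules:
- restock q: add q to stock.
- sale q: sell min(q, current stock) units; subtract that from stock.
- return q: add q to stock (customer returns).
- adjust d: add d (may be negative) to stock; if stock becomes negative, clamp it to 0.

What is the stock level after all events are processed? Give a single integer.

Processing events:
Start: stock = 49
  Event 1 (sale 24): sell min(24,49)=24. stock: 49 - 24 = 25. total_sold = 24
  Event 2 (restock 6): 25 + 6 = 31
  Event 3 (sale 13): sell min(13,31)=13. stock: 31 - 13 = 18. total_sold = 37
  Event 4 (sale 22): sell min(22,18)=18. stock: 18 - 18 = 0. total_sold = 55
  Event 5 (sale 19): sell min(19,0)=0. stock: 0 - 0 = 0. total_sold = 55
  Event 6 (sale 23): sell min(23,0)=0. stock: 0 - 0 = 0. total_sold = 55
Final: stock = 0, total_sold = 55

Answer: 0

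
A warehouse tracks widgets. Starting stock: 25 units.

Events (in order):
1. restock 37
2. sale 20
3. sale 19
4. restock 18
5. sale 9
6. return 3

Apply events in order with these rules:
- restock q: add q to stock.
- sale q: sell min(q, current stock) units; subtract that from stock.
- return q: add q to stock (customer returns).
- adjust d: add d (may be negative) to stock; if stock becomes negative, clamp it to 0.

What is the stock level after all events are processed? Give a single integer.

Answer: 35

Derivation:
Processing events:
Start: stock = 25
  Event 1 (restock 37): 25 + 37 = 62
  Event 2 (sale 20): sell min(20,62)=20. stock: 62 - 20 = 42. total_sold = 20
  Event 3 (sale 19): sell min(19,42)=19. stock: 42 - 19 = 23. total_sold = 39
  Event 4 (restock 18): 23 + 18 = 41
  Event 5 (sale 9): sell min(9,41)=9. stock: 41 - 9 = 32. total_sold = 48
  Event 6 (return 3): 32 + 3 = 35
Final: stock = 35, total_sold = 48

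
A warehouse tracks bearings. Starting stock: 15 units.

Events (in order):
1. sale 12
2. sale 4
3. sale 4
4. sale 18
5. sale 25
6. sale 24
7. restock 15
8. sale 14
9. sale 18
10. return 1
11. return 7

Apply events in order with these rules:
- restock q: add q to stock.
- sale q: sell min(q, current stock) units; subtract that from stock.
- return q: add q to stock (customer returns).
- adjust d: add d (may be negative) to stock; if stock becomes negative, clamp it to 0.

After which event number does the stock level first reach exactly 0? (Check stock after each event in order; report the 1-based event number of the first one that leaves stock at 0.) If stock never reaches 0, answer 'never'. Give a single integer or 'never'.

Answer: 2

Derivation:
Processing events:
Start: stock = 15
  Event 1 (sale 12): sell min(12,15)=12. stock: 15 - 12 = 3. total_sold = 12
  Event 2 (sale 4): sell min(4,3)=3. stock: 3 - 3 = 0. total_sold = 15
  Event 3 (sale 4): sell min(4,0)=0. stock: 0 - 0 = 0. total_sold = 15
  Event 4 (sale 18): sell min(18,0)=0. stock: 0 - 0 = 0. total_sold = 15
  Event 5 (sale 25): sell min(25,0)=0. stock: 0 - 0 = 0. total_sold = 15
  Event 6 (sale 24): sell min(24,0)=0. stock: 0 - 0 = 0. total_sold = 15
  Event 7 (restock 15): 0 + 15 = 15
  Event 8 (sale 14): sell min(14,15)=14. stock: 15 - 14 = 1. total_sold = 29
  Event 9 (sale 18): sell min(18,1)=1. stock: 1 - 1 = 0. total_sold = 30
  Event 10 (return 1): 0 + 1 = 1
  Event 11 (return 7): 1 + 7 = 8
Final: stock = 8, total_sold = 30

First zero at event 2.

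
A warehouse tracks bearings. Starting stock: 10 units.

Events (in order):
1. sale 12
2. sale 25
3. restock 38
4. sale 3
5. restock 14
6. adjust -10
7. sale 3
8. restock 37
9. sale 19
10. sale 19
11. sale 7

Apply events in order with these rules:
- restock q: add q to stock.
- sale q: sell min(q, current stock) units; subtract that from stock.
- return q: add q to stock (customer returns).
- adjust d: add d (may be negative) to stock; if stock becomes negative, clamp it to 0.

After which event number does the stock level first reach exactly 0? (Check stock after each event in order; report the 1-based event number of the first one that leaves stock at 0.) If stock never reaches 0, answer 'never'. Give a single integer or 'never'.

Processing events:
Start: stock = 10
  Event 1 (sale 12): sell min(12,10)=10. stock: 10 - 10 = 0. total_sold = 10
  Event 2 (sale 25): sell min(25,0)=0. stock: 0 - 0 = 0. total_sold = 10
  Event 3 (restock 38): 0 + 38 = 38
  Event 4 (sale 3): sell min(3,38)=3. stock: 38 - 3 = 35. total_sold = 13
  Event 5 (restock 14): 35 + 14 = 49
  Event 6 (adjust -10): 49 + -10 = 39
  Event 7 (sale 3): sell min(3,39)=3. stock: 39 - 3 = 36. total_sold = 16
  Event 8 (restock 37): 36 + 37 = 73
  Event 9 (sale 19): sell min(19,73)=19. stock: 73 - 19 = 54. total_sold = 35
  Event 10 (sale 19): sell min(19,54)=19. stock: 54 - 19 = 35. total_sold = 54
  Event 11 (sale 7): sell min(7,35)=7. stock: 35 - 7 = 28. total_sold = 61
Final: stock = 28, total_sold = 61

First zero at event 1.

Answer: 1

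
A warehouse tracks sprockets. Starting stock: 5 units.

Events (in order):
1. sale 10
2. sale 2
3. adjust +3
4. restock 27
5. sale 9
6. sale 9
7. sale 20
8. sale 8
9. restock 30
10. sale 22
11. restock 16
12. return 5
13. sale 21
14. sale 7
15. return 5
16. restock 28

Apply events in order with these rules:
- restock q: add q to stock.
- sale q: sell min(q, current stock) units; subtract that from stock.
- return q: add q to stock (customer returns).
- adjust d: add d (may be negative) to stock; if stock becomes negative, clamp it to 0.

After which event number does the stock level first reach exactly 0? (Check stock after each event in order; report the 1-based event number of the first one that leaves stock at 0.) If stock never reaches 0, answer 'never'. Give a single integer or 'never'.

Answer: 1

Derivation:
Processing events:
Start: stock = 5
  Event 1 (sale 10): sell min(10,5)=5. stock: 5 - 5 = 0. total_sold = 5
  Event 2 (sale 2): sell min(2,0)=0. stock: 0 - 0 = 0. total_sold = 5
  Event 3 (adjust +3): 0 + 3 = 3
  Event 4 (restock 27): 3 + 27 = 30
  Event 5 (sale 9): sell min(9,30)=9. stock: 30 - 9 = 21. total_sold = 14
  Event 6 (sale 9): sell min(9,21)=9. stock: 21 - 9 = 12. total_sold = 23
  Event 7 (sale 20): sell min(20,12)=12. stock: 12 - 12 = 0. total_sold = 35
  Event 8 (sale 8): sell min(8,0)=0. stock: 0 - 0 = 0. total_sold = 35
  Event 9 (restock 30): 0 + 30 = 30
  Event 10 (sale 22): sell min(22,30)=22. stock: 30 - 22 = 8. total_sold = 57
  Event 11 (restock 16): 8 + 16 = 24
  Event 12 (return 5): 24 + 5 = 29
  Event 13 (sale 21): sell min(21,29)=21. stock: 29 - 21 = 8. total_sold = 78
  Event 14 (sale 7): sell min(7,8)=7. stock: 8 - 7 = 1. total_sold = 85
  Event 15 (return 5): 1 + 5 = 6
  Event 16 (restock 28): 6 + 28 = 34
Final: stock = 34, total_sold = 85

First zero at event 1.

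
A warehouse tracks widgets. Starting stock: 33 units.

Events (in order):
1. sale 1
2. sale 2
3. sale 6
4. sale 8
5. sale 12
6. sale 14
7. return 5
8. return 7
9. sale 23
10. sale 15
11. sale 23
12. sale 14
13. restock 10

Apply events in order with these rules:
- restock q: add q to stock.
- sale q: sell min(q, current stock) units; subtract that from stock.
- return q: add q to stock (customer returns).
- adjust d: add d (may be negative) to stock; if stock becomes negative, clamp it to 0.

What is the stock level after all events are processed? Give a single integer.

Processing events:
Start: stock = 33
  Event 1 (sale 1): sell min(1,33)=1. stock: 33 - 1 = 32. total_sold = 1
  Event 2 (sale 2): sell min(2,32)=2. stock: 32 - 2 = 30. total_sold = 3
  Event 3 (sale 6): sell min(6,30)=6. stock: 30 - 6 = 24. total_sold = 9
  Event 4 (sale 8): sell min(8,24)=8. stock: 24 - 8 = 16. total_sold = 17
  Event 5 (sale 12): sell min(12,16)=12. stock: 16 - 12 = 4. total_sold = 29
  Event 6 (sale 14): sell min(14,4)=4. stock: 4 - 4 = 0. total_sold = 33
  Event 7 (return 5): 0 + 5 = 5
  Event 8 (return 7): 5 + 7 = 12
  Event 9 (sale 23): sell min(23,12)=12. stock: 12 - 12 = 0. total_sold = 45
  Event 10 (sale 15): sell min(15,0)=0. stock: 0 - 0 = 0. total_sold = 45
  Event 11 (sale 23): sell min(23,0)=0. stock: 0 - 0 = 0. total_sold = 45
  Event 12 (sale 14): sell min(14,0)=0. stock: 0 - 0 = 0. total_sold = 45
  Event 13 (restock 10): 0 + 10 = 10
Final: stock = 10, total_sold = 45

Answer: 10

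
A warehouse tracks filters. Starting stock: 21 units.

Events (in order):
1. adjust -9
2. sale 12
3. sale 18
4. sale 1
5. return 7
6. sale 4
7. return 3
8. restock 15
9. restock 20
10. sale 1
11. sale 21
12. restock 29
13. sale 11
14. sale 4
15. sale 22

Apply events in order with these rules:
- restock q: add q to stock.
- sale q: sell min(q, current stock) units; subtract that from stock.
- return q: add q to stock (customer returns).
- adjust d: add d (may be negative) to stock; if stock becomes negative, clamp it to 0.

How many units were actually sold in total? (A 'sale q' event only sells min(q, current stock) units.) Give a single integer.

Answer: 75

Derivation:
Processing events:
Start: stock = 21
  Event 1 (adjust -9): 21 + -9 = 12
  Event 2 (sale 12): sell min(12,12)=12. stock: 12 - 12 = 0. total_sold = 12
  Event 3 (sale 18): sell min(18,0)=0. stock: 0 - 0 = 0. total_sold = 12
  Event 4 (sale 1): sell min(1,0)=0. stock: 0 - 0 = 0. total_sold = 12
  Event 5 (return 7): 0 + 7 = 7
  Event 6 (sale 4): sell min(4,7)=4. stock: 7 - 4 = 3. total_sold = 16
  Event 7 (return 3): 3 + 3 = 6
  Event 8 (restock 15): 6 + 15 = 21
  Event 9 (restock 20): 21 + 20 = 41
  Event 10 (sale 1): sell min(1,41)=1. stock: 41 - 1 = 40. total_sold = 17
  Event 11 (sale 21): sell min(21,40)=21. stock: 40 - 21 = 19. total_sold = 38
  Event 12 (restock 29): 19 + 29 = 48
  Event 13 (sale 11): sell min(11,48)=11. stock: 48 - 11 = 37. total_sold = 49
  Event 14 (sale 4): sell min(4,37)=4. stock: 37 - 4 = 33. total_sold = 53
  Event 15 (sale 22): sell min(22,33)=22. stock: 33 - 22 = 11. total_sold = 75
Final: stock = 11, total_sold = 75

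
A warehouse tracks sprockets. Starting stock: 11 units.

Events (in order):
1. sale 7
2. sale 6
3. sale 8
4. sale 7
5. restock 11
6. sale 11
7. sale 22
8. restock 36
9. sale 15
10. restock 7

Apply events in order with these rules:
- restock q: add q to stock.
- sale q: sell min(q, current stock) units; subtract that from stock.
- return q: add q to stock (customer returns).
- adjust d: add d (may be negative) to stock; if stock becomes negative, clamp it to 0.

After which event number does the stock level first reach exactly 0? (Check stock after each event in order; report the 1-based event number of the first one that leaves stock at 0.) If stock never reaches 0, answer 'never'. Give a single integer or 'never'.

Answer: 2

Derivation:
Processing events:
Start: stock = 11
  Event 1 (sale 7): sell min(7,11)=7. stock: 11 - 7 = 4. total_sold = 7
  Event 2 (sale 6): sell min(6,4)=4. stock: 4 - 4 = 0. total_sold = 11
  Event 3 (sale 8): sell min(8,0)=0. stock: 0 - 0 = 0. total_sold = 11
  Event 4 (sale 7): sell min(7,0)=0. stock: 0 - 0 = 0. total_sold = 11
  Event 5 (restock 11): 0 + 11 = 11
  Event 6 (sale 11): sell min(11,11)=11. stock: 11 - 11 = 0. total_sold = 22
  Event 7 (sale 22): sell min(22,0)=0. stock: 0 - 0 = 0. total_sold = 22
  Event 8 (restock 36): 0 + 36 = 36
  Event 9 (sale 15): sell min(15,36)=15. stock: 36 - 15 = 21. total_sold = 37
  Event 10 (restock 7): 21 + 7 = 28
Final: stock = 28, total_sold = 37

First zero at event 2.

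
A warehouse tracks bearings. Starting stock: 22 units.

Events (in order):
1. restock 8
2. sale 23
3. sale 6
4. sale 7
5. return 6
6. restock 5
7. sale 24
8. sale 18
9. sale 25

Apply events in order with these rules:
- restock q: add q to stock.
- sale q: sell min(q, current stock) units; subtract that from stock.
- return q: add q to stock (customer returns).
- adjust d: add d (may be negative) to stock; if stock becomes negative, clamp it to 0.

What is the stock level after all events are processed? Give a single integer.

Processing events:
Start: stock = 22
  Event 1 (restock 8): 22 + 8 = 30
  Event 2 (sale 23): sell min(23,30)=23. stock: 30 - 23 = 7. total_sold = 23
  Event 3 (sale 6): sell min(6,7)=6. stock: 7 - 6 = 1. total_sold = 29
  Event 4 (sale 7): sell min(7,1)=1. stock: 1 - 1 = 0. total_sold = 30
  Event 5 (return 6): 0 + 6 = 6
  Event 6 (restock 5): 6 + 5 = 11
  Event 7 (sale 24): sell min(24,11)=11. stock: 11 - 11 = 0. total_sold = 41
  Event 8 (sale 18): sell min(18,0)=0. stock: 0 - 0 = 0. total_sold = 41
  Event 9 (sale 25): sell min(25,0)=0. stock: 0 - 0 = 0. total_sold = 41
Final: stock = 0, total_sold = 41

Answer: 0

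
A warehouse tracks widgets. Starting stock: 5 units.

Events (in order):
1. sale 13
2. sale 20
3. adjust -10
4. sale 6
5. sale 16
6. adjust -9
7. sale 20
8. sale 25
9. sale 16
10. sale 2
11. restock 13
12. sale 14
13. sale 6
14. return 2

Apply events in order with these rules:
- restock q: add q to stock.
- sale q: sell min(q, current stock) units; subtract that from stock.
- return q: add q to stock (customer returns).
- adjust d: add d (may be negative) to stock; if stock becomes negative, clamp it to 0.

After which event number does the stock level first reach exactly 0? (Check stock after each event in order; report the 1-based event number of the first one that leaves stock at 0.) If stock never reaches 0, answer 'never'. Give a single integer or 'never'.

Processing events:
Start: stock = 5
  Event 1 (sale 13): sell min(13,5)=5. stock: 5 - 5 = 0. total_sold = 5
  Event 2 (sale 20): sell min(20,0)=0. stock: 0 - 0 = 0. total_sold = 5
  Event 3 (adjust -10): 0 + -10 = 0 (clamped to 0)
  Event 4 (sale 6): sell min(6,0)=0. stock: 0 - 0 = 0. total_sold = 5
  Event 5 (sale 16): sell min(16,0)=0. stock: 0 - 0 = 0. total_sold = 5
  Event 6 (adjust -9): 0 + -9 = 0 (clamped to 0)
  Event 7 (sale 20): sell min(20,0)=0. stock: 0 - 0 = 0. total_sold = 5
  Event 8 (sale 25): sell min(25,0)=0. stock: 0 - 0 = 0. total_sold = 5
  Event 9 (sale 16): sell min(16,0)=0. stock: 0 - 0 = 0. total_sold = 5
  Event 10 (sale 2): sell min(2,0)=0. stock: 0 - 0 = 0. total_sold = 5
  Event 11 (restock 13): 0 + 13 = 13
  Event 12 (sale 14): sell min(14,13)=13. stock: 13 - 13 = 0. total_sold = 18
  Event 13 (sale 6): sell min(6,0)=0. stock: 0 - 0 = 0. total_sold = 18
  Event 14 (return 2): 0 + 2 = 2
Final: stock = 2, total_sold = 18

First zero at event 1.

Answer: 1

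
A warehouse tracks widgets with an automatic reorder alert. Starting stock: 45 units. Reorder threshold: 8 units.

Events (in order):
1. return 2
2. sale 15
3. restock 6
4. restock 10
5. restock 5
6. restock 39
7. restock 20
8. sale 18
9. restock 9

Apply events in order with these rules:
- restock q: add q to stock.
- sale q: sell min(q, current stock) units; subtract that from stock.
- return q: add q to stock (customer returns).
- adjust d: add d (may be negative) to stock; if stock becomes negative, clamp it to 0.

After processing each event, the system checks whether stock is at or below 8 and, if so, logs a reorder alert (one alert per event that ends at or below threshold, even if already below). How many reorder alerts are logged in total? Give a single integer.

Processing events:
Start: stock = 45
  Event 1 (return 2): 45 + 2 = 47
  Event 2 (sale 15): sell min(15,47)=15. stock: 47 - 15 = 32. total_sold = 15
  Event 3 (restock 6): 32 + 6 = 38
  Event 4 (restock 10): 38 + 10 = 48
  Event 5 (restock 5): 48 + 5 = 53
  Event 6 (restock 39): 53 + 39 = 92
  Event 7 (restock 20): 92 + 20 = 112
  Event 8 (sale 18): sell min(18,112)=18. stock: 112 - 18 = 94. total_sold = 33
  Event 9 (restock 9): 94 + 9 = 103
Final: stock = 103, total_sold = 33

Checking against threshold 8:
  After event 1: stock=47 > 8
  After event 2: stock=32 > 8
  After event 3: stock=38 > 8
  After event 4: stock=48 > 8
  After event 5: stock=53 > 8
  After event 6: stock=92 > 8
  After event 7: stock=112 > 8
  After event 8: stock=94 > 8
  After event 9: stock=103 > 8
Alert events: []. Count = 0

Answer: 0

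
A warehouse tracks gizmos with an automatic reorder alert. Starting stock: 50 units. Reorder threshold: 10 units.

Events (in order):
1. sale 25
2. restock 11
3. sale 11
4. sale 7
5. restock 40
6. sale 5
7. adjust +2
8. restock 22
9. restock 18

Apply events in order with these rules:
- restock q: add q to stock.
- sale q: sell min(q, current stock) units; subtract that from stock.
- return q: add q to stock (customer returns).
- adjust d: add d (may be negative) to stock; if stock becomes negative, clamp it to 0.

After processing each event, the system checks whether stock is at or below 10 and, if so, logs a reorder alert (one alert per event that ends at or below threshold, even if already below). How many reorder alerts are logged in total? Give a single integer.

Answer: 0

Derivation:
Processing events:
Start: stock = 50
  Event 1 (sale 25): sell min(25,50)=25. stock: 50 - 25 = 25. total_sold = 25
  Event 2 (restock 11): 25 + 11 = 36
  Event 3 (sale 11): sell min(11,36)=11. stock: 36 - 11 = 25. total_sold = 36
  Event 4 (sale 7): sell min(7,25)=7. stock: 25 - 7 = 18. total_sold = 43
  Event 5 (restock 40): 18 + 40 = 58
  Event 6 (sale 5): sell min(5,58)=5. stock: 58 - 5 = 53. total_sold = 48
  Event 7 (adjust +2): 53 + 2 = 55
  Event 8 (restock 22): 55 + 22 = 77
  Event 9 (restock 18): 77 + 18 = 95
Final: stock = 95, total_sold = 48

Checking against threshold 10:
  After event 1: stock=25 > 10
  After event 2: stock=36 > 10
  After event 3: stock=25 > 10
  After event 4: stock=18 > 10
  After event 5: stock=58 > 10
  After event 6: stock=53 > 10
  After event 7: stock=55 > 10
  After event 8: stock=77 > 10
  After event 9: stock=95 > 10
Alert events: []. Count = 0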